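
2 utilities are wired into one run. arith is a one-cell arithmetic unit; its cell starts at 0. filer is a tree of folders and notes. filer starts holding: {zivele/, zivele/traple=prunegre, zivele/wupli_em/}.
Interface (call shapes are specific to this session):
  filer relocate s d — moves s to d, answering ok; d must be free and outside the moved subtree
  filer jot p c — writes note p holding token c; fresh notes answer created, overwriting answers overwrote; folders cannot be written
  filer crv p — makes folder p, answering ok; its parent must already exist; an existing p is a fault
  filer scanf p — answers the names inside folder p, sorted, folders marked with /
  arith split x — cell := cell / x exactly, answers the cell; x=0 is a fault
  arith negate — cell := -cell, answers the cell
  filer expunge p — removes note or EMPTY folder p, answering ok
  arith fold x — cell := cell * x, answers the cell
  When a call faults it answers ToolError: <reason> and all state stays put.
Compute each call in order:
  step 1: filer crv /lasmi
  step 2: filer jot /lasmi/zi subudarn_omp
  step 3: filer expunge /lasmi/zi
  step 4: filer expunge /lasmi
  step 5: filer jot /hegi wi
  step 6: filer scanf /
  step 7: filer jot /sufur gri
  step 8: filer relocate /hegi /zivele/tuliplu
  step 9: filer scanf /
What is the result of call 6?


Answer: [hegi, zivele/]

Derivation:
> filer crv p: /lasmi
  ok
> filer jot p: /lasmi/zi c: subudarn_omp
  created
> filer expunge p: /lasmi/zi
  ok
> filer expunge p: /lasmi
  ok
> filer jot p: /hegi c: wi
  created
> filer scanf p: /
  [hegi, zivele/]
> filer jot p: /sufur c: gri
  created
> filer relocate s: /hegi d: /zivele/tuliplu
  ok
> filer scanf p: /
  [sufur, zivele/]


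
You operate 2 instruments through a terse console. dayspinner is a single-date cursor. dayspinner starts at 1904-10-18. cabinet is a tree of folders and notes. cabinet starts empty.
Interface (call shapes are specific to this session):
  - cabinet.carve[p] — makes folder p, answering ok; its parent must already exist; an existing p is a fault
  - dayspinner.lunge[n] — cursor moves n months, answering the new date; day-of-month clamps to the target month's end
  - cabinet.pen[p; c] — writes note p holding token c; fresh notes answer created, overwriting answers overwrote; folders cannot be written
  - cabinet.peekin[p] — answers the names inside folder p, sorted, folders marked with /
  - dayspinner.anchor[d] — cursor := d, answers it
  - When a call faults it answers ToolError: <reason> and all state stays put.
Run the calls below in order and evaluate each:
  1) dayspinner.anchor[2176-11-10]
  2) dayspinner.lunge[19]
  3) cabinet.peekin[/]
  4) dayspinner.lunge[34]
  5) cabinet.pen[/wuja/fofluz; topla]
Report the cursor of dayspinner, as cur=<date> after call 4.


Answer: cur=2181-04-10

Derivation:
>>> dayspinner.anchor 2176-11-10
  2176-11-10
>>> dayspinner.lunge 19
  2178-06-10
>>> cabinet.peekin /
  []
>>> dayspinner.lunge 34
  2181-04-10
>>> cabinet.pen /wuja/fofluz topla
  ToolError: no parent


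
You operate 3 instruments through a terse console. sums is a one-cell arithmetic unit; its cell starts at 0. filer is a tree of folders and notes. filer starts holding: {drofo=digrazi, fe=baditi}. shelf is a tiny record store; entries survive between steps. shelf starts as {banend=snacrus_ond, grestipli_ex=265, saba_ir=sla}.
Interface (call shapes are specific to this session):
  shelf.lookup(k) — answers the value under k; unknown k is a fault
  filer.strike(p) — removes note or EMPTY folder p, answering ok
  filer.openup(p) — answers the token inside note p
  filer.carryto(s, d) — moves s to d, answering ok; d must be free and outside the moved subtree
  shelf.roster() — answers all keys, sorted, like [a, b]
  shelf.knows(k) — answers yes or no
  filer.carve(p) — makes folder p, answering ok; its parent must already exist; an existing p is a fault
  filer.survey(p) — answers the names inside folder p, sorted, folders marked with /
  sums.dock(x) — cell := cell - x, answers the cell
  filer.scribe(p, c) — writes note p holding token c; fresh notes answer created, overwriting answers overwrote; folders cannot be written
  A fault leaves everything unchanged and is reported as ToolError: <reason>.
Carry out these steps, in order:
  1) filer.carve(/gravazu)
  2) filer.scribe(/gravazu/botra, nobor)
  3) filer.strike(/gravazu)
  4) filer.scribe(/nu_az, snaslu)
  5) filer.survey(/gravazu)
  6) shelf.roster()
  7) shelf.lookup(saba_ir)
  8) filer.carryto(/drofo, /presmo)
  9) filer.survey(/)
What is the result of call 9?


Answer: [fe, gravazu/, nu_az, presmo]

Derivation:
$ carve /gravazu
= ok
$ scribe /gravazu/botra nobor
= created
$ strike /gravazu
= ToolError: not empty
$ scribe /nu_az snaslu
= created
$ survey /gravazu
= [botra]
$ roster
= [banend, grestipli_ex, saba_ir]
$ lookup saba_ir
= sla
$ carryto /drofo /presmo
= ok
$ survey /
= [fe, gravazu/, nu_az, presmo]


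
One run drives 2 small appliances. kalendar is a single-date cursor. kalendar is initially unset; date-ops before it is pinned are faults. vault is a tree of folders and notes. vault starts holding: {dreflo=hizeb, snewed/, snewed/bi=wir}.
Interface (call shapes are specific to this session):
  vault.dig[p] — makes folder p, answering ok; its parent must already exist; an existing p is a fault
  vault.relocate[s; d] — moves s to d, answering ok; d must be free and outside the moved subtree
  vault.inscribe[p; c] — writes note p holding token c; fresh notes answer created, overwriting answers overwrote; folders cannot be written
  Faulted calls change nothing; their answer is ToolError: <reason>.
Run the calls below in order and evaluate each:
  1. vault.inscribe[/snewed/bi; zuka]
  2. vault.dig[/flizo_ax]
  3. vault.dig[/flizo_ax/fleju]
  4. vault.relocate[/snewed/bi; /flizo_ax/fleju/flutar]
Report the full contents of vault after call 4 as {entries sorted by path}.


Answer: {dreflo=hizeb, flizo_ax/, flizo_ax/fleju/, flizo_ax/fleju/flutar=zuka, snewed/}

Derivation:
% 1. vault.inscribe(p→/snewed/bi, c→zuka) == overwrote
% 2. vault.dig(p→/flizo_ax) == ok
% 3. vault.dig(p→/flizo_ax/fleju) == ok
% 4. vault.relocate(s→/snewed/bi, d→/flizo_ax/fleju/flutar) == ok


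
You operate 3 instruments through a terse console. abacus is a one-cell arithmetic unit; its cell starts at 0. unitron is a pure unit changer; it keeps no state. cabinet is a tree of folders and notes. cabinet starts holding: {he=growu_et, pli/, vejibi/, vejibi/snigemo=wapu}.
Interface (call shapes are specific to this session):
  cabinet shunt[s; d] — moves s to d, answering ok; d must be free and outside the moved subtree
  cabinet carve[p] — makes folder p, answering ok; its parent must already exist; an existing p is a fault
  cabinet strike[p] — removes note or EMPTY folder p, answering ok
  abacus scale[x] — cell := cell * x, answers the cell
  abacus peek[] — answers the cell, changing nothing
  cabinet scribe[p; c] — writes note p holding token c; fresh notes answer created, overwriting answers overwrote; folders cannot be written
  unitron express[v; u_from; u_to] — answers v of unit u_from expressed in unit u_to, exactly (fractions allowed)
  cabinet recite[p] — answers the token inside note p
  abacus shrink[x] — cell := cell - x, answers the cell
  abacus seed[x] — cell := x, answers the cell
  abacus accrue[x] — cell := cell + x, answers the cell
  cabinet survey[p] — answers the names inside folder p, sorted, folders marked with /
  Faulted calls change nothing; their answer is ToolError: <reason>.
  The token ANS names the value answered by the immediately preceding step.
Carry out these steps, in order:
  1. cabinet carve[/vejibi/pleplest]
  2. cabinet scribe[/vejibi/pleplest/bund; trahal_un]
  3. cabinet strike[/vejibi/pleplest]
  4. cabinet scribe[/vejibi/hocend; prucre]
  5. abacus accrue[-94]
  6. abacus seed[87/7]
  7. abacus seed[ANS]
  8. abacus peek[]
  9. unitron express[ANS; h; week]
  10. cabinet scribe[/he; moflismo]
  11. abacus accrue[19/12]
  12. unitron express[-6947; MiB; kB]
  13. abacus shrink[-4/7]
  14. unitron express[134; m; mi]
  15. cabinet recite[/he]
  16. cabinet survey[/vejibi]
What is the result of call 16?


Answer: [hocend, pleplest/, snigemo]

Derivation:
;; 1. cabinet carve(p='/vejibi/pleplest') ~> ok
;; 2. cabinet scribe(p='/vejibi/pleplest/bund', c='trahal_un') ~> created
;; 3. cabinet strike(p='/vejibi/pleplest') ~> ToolError: not empty
;; 4. cabinet scribe(p='/vejibi/hocend', c='prucre') ~> created
;; 5. abacus accrue(x='-94') ~> -94
;; 6. abacus seed(x='87/7') ~> 87/7
;; 7. abacus seed(x='ANS') ~> 87/7
;; 8. abacus peek() ~> 87/7
;; 9. unitron express(v='ANS', u_from='h', u_to='week') ~> 29/392
;; 10. cabinet scribe(p='/he', c='moflismo') ~> overwrote
;; 11. abacus accrue(x='19/12') ~> 1177/84
;; 12. unitron express(v='-6947', u_from='MiB', u_to='kB') ~> -910557184/125
;; 13. abacus shrink(x='-4/7') ~> 175/12
;; 14. unitron express(v='134', u_from='m', u_to='mi') ~> 8375/100584
;; 15. cabinet recite(p='/he') ~> moflismo
;; 16. cabinet survey(p='/vejibi') ~> [hocend, pleplest/, snigemo]


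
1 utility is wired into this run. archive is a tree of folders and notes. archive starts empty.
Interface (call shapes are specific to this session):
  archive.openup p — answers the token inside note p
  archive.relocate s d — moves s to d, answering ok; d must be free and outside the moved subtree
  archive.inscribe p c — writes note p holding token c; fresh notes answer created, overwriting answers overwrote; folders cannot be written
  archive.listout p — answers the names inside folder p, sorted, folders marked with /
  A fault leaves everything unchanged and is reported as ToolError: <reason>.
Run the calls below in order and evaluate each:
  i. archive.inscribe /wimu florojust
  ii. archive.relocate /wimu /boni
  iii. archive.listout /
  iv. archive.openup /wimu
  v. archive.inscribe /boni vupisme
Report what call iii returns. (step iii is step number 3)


Answer: [boni]

Derivation:
→ inscribe(p→/wimu, c→florojust)
← created
→ relocate(s→/wimu, d→/boni)
← ok
→ listout(p→/)
← [boni]
→ openup(p→/wimu)
← ToolError: not found
→ inscribe(p→/boni, c→vupisme)
← overwrote


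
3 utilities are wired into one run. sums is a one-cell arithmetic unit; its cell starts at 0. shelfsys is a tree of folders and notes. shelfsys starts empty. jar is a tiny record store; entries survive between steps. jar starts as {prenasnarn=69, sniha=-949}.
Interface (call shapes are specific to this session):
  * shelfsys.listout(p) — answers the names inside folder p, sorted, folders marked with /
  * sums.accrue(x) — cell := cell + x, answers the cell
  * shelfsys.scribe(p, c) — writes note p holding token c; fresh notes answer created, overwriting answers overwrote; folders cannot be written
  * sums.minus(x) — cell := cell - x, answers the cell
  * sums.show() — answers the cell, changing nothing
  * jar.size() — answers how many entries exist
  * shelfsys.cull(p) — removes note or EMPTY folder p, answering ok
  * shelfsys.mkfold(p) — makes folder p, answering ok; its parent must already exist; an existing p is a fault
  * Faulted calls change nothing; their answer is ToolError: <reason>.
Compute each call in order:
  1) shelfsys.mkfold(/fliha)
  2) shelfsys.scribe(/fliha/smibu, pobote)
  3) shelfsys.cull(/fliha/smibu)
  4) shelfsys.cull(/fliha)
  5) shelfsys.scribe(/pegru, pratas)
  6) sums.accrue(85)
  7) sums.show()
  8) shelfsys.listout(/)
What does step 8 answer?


Next I call shelfsys.mkfold(p: /fliha), — result: ok.
I invoke shelfsys.scribe(p: /fliha/smibu, c: pobote), giving created.
Then shelfsys.cull(p: /fliha/smibu), yielding ok.
I invoke shelfsys.cull(p: /fliha), yielding ok.
Now I run shelfsys.scribe(p: /pegru, c: pratas), and get created.
I run sums.accrue(x: 85), and observe 85.
I invoke sums.show, giving 85.
I use shelfsys.listout(p: /), yielding [pegru].

Answer: [pegru]


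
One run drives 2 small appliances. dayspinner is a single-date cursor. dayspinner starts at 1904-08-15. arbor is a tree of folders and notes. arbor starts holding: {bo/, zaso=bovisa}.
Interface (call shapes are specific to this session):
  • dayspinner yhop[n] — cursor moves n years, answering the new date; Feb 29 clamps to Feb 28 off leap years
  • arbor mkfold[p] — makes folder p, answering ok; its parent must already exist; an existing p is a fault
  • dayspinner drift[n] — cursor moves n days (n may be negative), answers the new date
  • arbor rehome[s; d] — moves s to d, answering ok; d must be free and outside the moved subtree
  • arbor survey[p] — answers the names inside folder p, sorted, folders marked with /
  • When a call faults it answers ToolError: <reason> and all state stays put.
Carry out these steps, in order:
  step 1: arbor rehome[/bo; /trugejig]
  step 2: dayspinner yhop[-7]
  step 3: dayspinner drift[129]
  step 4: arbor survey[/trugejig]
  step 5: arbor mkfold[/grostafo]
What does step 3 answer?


Answer: 1897-12-22

Derivation:
-> arbor rehome(/bo, /trugejig)
<- ok
-> dayspinner yhop(-7)
<- 1897-08-15
-> dayspinner drift(129)
<- 1897-12-22
-> arbor survey(/trugejig)
<- []
-> arbor mkfold(/grostafo)
<- ok


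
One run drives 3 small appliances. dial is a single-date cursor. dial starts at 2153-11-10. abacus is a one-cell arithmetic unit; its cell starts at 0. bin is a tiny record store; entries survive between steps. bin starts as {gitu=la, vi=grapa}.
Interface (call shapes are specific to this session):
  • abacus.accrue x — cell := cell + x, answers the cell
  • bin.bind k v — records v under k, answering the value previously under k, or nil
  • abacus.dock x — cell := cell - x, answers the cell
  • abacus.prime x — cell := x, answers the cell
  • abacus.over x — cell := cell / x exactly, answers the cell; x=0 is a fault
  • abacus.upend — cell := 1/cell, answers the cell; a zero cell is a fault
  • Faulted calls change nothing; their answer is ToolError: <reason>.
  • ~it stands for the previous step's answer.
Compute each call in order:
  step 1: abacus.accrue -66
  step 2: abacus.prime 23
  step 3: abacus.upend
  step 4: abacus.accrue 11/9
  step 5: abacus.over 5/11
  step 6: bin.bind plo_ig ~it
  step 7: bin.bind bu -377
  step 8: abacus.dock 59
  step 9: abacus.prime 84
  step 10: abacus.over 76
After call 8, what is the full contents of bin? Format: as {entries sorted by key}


Answer: {bu=-377, gitu=la, plo_ig=2882/1035, vi=grapa}

Derivation:
% abacus.accrue x=-66
:: -66
% abacus.prime x=23
:: 23
% abacus.upend
:: 1/23
% abacus.accrue x=11/9
:: 262/207
% abacus.over x=5/11
:: 2882/1035
% bin.bind k=plo_ig v=~it
:: nil
% bin.bind k=bu v=-377
:: nil
% abacus.dock x=59
:: -58183/1035
% abacus.prime x=84
:: 84
% abacus.over x=76
:: 21/19


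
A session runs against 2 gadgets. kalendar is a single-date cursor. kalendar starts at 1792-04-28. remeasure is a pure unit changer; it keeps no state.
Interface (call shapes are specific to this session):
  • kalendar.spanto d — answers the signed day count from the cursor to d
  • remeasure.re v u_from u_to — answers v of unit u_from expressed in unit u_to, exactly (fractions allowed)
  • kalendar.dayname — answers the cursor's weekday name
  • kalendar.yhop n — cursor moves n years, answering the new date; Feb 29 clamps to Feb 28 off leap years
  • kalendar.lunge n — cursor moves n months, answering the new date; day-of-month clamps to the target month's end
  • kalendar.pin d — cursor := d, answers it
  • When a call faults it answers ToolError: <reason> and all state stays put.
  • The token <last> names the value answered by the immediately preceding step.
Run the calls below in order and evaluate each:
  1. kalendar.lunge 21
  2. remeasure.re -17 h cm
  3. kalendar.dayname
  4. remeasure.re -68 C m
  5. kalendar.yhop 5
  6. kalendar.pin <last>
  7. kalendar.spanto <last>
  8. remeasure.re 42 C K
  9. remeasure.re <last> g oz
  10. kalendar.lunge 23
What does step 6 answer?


Answer: 1799-01-28

Derivation:
Now I run lunge using n=21, → 1794-01-28.
I invoke re using v=-17, u_from=h, u_to=cm, and see ToolError: incompatible units.
Invoking dayname(), yielding Tuesday.
Calling re using v=-68, u_from=C, u_to=m, — result: ToolError: incompatible units.
I try yhop using n=5, yielding 1799-01-28.
Invoking pin using d=<last>, — result: 1799-01-28.
I invoke spanto using d=<last>, yielding 0.
Next I call re using v=42, u_from=C, u_to=K, giving 6303/20.
I call re using v=<last>, u_from=g, u_to=oz: 45840000/4123567.
I use lunge using n=23, and observe 1800-12-28.


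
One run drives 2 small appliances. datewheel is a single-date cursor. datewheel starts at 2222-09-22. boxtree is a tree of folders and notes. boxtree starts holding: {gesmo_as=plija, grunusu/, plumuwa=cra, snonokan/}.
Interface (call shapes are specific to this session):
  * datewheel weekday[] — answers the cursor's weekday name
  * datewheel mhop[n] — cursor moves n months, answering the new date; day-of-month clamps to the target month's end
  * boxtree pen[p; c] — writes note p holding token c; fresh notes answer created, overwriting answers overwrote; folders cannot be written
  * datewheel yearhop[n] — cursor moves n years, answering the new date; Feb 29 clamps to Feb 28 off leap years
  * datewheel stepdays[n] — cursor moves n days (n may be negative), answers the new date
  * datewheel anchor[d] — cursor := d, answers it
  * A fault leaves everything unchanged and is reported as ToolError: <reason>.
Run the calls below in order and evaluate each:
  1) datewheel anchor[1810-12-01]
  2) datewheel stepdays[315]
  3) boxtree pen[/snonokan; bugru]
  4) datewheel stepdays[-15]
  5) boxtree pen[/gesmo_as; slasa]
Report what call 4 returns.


-> datewheel anchor(1810-12-01)
<- 1810-12-01
-> datewheel stepdays(315)
<- 1811-10-12
-> boxtree pen(/snonokan, bugru)
<- ToolError: is a directory
-> datewheel stepdays(-15)
<- 1811-09-27
-> boxtree pen(/gesmo_as, slasa)
<- overwrote

Answer: 1811-09-27


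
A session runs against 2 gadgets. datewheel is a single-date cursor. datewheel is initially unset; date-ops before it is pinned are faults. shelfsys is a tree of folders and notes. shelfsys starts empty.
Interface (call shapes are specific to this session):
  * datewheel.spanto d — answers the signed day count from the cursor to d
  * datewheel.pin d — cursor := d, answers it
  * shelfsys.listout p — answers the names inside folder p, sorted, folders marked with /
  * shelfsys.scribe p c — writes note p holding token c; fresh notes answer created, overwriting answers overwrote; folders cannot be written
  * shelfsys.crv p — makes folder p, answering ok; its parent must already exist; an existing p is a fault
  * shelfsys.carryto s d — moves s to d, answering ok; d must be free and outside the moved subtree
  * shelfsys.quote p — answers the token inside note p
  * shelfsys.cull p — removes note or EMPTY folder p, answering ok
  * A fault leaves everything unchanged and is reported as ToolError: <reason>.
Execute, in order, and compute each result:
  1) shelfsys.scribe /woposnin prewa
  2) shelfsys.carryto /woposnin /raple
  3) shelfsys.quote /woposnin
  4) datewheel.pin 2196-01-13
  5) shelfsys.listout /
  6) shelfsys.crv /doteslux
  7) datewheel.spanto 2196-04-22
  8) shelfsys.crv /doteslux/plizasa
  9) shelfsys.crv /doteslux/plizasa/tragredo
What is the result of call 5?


Now I run scribe on p='/woposnin', c='prewa', which returns created.
Next I call carryto on s='/woposnin', d='/raple', — result: ok.
I try quote on p='/woposnin', and observe ToolError: not found.
I try pin on d='2196-01-13', yielding 2196-01-13.
Using listout on p='/', → [raple].
I use crv on p='/doteslux', and observe ok.
Next I call spanto on d='2196-04-22', giving 100.
I try crv on p='/doteslux/plizasa': ok.
I call crv on p='/doteslux/plizasa/tragredo', → ok.

Answer: [raple]


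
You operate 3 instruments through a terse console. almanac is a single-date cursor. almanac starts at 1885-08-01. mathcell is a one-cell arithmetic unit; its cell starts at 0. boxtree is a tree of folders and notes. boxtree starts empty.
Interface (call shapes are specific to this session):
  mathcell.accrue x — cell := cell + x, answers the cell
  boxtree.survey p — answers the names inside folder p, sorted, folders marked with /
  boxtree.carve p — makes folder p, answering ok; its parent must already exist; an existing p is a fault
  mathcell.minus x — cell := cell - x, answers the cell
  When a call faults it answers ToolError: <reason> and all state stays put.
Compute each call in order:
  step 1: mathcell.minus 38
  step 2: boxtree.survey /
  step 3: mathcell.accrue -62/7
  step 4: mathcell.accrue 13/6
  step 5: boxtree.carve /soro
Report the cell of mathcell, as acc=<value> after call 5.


Answer: acc=-1877/42

Derivation:
I run mathcell.minus(x='38'), and see -38.
Now I run boxtree.survey(p='/'), and get [].
Using mathcell.accrue(x='-62/7'), — result: -328/7.
I call mathcell.accrue(x='13/6'), giving -1877/42.
Invoking boxtree.carve(p='/soro'), yielding ok.


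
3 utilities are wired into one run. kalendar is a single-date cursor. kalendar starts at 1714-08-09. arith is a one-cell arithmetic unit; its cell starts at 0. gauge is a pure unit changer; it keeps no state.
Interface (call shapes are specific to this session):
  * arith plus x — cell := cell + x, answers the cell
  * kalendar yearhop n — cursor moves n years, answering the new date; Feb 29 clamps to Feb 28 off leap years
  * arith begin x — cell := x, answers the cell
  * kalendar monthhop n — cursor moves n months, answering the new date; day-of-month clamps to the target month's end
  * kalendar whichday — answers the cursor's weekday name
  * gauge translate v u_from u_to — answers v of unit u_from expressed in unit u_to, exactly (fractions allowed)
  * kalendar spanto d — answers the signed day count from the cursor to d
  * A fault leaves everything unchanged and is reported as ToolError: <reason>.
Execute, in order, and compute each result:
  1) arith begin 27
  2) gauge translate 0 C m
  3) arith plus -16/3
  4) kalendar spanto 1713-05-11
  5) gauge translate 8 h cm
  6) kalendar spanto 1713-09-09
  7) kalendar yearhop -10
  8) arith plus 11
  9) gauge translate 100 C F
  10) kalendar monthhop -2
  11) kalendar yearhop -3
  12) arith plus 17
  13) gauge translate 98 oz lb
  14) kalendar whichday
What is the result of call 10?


Answer: 1704-06-09

Derivation:
~$ arith begin x→27
= 27
~$ gauge translate v→0 u_from→C u_to→m
= ToolError: incompatible units
~$ arith plus x→-16/3
= 65/3
~$ kalendar spanto d→1713-05-11
= -455
~$ gauge translate v→8 u_from→h u_to→cm
= ToolError: incompatible units
~$ kalendar spanto d→1713-09-09
= -334
~$ kalendar yearhop n→-10
= 1704-08-09
~$ arith plus x→11
= 98/3
~$ gauge translate v→100 u_from→C u_to→F
= 212
~$ kalendar monthhop n→-2
= 1704-06-09
~$ kalendar yearhop n→-3
= 1701-06-09
~$ arith plus x→17
= 149/3
~$ gauge translate v→98 u_from→oz u_to→lb
= 49/8
~$ kalendar whichday
= Thursday


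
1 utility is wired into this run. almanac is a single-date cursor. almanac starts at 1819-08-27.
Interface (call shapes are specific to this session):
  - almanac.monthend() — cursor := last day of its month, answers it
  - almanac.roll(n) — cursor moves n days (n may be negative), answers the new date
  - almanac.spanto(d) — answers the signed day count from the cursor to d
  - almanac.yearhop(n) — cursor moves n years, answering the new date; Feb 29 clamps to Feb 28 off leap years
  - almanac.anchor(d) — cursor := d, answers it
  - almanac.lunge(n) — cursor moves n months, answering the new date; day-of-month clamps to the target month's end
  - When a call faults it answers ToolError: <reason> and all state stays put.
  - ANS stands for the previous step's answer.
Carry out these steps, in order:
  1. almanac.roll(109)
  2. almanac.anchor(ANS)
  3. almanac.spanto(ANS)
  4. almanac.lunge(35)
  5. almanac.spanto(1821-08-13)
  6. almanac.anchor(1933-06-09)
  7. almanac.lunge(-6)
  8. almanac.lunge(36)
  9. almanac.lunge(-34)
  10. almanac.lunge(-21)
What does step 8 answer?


I use almanac.roll using n→109, yielding 1819-12-14.
I use almanac.anchor using d→ANS, yielding 1819-12-14.
Invoking almanac.spanto using d→ANS, — result: 0.
I try almanac.lunge using n→35, → 1822-11-14.
Invoking almanac.spanto using d→1821-08-13, and see -458.
Invoking almanac.anchor using d→1933-06-09, — result: 1933-06-09.
I use almanac.lunge using n→-6, — result: 1932-12-09.
Calling almanac.lunge using n→36, which returns 1935-12-09.
Calling almanac.lunge using n→-34, giving 1933-02-09.
Then almanac.lunge using n→-21, and get 1931-05-09.

Answer: 1935-12-09


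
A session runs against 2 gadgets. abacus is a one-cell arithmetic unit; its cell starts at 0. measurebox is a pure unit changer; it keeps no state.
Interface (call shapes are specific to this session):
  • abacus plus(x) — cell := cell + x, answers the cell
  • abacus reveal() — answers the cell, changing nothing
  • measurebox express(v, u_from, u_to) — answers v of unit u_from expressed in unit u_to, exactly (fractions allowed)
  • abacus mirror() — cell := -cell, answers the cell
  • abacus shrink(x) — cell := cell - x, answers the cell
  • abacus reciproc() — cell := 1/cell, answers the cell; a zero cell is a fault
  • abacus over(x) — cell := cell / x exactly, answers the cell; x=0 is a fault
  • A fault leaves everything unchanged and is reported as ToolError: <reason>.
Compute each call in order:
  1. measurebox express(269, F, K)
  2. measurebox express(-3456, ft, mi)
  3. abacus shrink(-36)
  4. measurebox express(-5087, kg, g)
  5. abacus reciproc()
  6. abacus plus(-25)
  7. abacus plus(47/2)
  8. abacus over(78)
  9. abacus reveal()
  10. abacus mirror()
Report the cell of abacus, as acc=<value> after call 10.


Invoking measurebox express(v=269, u_from=F, u_to=K), → 24289/60.
I run measurebox express(v=-3456, u_from=ft, u_to=mi), and observe -36/55.
Now I run abacus shrink(x=-36): 36.
Calling measurebox express(v=-5087, u_from=kg, u_to=g), and see -5087000.
I run abacus reciproc(), giving 1/36.
Now I run abacus plus(x=-25), yielding -899/36.
I use abacus plus(x=47/2), and observe -53/36.
Next I call abacus over(x=78): -53/2808.
I try abacus reveal, yielding -53/2808.
I call abacus mirror, and observe 53/2808.

Answer: acc=53/2808


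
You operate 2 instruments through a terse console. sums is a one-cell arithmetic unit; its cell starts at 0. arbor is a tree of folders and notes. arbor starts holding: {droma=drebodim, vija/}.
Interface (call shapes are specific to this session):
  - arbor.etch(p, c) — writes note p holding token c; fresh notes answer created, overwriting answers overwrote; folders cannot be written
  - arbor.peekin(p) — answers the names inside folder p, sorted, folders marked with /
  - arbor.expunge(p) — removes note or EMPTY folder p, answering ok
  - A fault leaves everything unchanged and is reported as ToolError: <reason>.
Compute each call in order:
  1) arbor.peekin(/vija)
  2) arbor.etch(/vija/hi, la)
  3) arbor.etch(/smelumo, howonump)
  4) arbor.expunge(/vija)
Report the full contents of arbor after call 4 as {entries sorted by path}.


Answer: {droma=drebodim, smelumo=howonump, vija/, vija/hi=la}

Derivation:
·→ arbor.peekin(p→/vija)
·← []
·→ arbor.etch(p→/vija/hi, c→la)
·← created
·→ arbor.etch(p→/smelumo, c→howonump)
·← created
·→ arbor.expunge(p→/vija)
·← ToolError: not empty


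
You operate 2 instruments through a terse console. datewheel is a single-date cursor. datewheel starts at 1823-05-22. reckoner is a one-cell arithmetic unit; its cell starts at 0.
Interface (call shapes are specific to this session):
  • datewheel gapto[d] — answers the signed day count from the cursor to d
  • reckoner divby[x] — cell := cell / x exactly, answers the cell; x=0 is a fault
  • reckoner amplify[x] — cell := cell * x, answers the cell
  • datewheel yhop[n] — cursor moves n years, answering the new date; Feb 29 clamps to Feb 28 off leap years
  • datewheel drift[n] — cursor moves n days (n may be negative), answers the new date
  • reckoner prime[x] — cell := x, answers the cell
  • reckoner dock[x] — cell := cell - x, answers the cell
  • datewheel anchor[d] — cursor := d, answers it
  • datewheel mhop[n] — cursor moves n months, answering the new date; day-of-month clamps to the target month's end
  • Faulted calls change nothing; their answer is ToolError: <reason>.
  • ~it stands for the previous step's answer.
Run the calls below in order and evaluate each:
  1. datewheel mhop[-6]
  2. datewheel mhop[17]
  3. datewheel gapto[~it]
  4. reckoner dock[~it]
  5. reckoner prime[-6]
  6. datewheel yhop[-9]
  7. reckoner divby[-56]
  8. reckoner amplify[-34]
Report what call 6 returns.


Answer: 1815-04-22

Derivation:
→ datewheel mhop(n: -6)
← 1822-11-22
→ datewheel mhop(n: 17)
← 1824-04-22
→ datewheel gapto(d: ~it)
← 0
→ reckoner dock(x: ~it)
← 0
→ reckoner prime(x: -6)
← -6
→ datewheel yhop(n: -9)
← 1815-04-22
→ reckoner divby(x: -56)
← 3/28
→ reckoner amplify(x: -34)
← -51/14


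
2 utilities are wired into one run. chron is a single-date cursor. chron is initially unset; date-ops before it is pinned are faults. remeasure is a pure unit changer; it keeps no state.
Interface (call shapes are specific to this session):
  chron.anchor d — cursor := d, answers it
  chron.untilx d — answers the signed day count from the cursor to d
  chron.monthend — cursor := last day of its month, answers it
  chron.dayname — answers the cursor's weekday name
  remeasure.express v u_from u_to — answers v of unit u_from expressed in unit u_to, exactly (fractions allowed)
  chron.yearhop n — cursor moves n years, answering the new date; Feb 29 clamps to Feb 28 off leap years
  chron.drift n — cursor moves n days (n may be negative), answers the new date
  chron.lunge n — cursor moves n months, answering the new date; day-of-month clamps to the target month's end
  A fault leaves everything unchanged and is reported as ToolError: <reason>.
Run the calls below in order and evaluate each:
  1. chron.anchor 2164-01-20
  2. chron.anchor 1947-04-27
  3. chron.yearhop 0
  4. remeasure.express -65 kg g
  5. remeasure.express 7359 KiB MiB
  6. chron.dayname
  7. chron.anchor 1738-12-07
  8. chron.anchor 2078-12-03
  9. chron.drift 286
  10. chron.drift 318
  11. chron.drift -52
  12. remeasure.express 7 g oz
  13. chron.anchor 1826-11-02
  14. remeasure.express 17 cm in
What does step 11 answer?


! chron.anchor(d→2164-01-20) == 2164-01-20
! chron.anchor(d→1947-04-27) == 1947-04-27
! chron.yearhop(n→0) == 1947-04-27
! remeasure.express(v→-65, u_from→kg, u_to→g) == -65000
! remeasure.express(v→7359, u_from→KiB, u_to→MiB) == 7359/1024
! chron.dayname() == Sunday
! chron.anchor(d→1738-12-07) == 1738-12-07
! chron.anchor(d→2078-12-03) == 2078-12-03
! chron.drift(n→286) == 2079-09-15
! chron.drift(n→318) == 2080-07-29
! chron.drift(n→-52) == 2080-06-07
! remeasure.express(v→7, u_from→g, u_to→oz) == 1600000/6479891
! chron.anchor(d→1826-11-02) == 1826-11-02
! remeasure.express(v→17, u_from→cm, u_to→in) == 850/127

Answer: 2080-06-07


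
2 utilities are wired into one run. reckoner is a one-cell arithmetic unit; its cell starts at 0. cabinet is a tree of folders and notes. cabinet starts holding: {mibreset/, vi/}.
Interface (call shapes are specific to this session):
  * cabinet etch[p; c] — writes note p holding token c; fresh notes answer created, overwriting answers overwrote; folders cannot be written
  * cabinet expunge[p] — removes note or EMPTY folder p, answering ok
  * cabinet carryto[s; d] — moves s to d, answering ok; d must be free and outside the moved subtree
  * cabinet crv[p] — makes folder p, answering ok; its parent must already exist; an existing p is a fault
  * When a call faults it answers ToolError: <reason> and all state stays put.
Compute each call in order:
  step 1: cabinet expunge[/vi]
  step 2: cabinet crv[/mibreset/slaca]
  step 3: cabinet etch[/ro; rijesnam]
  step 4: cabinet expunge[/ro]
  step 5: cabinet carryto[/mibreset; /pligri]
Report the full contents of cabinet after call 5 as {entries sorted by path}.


Step: cabinet expunge[p='/vi']
Result: ok
Step: cabinet crv[p='/mibreset/slaca']
Result: ok
Step: cabinet etch[p='/ro'; c='rijesnam']
Result: created
Step: cabinet expunge[p='/ro']
Result: ok
Step: cabinet carryto[s='/mibreset'; d='/pligri']
Result: ok

Answer: {pligri/, pligri/slaca/}


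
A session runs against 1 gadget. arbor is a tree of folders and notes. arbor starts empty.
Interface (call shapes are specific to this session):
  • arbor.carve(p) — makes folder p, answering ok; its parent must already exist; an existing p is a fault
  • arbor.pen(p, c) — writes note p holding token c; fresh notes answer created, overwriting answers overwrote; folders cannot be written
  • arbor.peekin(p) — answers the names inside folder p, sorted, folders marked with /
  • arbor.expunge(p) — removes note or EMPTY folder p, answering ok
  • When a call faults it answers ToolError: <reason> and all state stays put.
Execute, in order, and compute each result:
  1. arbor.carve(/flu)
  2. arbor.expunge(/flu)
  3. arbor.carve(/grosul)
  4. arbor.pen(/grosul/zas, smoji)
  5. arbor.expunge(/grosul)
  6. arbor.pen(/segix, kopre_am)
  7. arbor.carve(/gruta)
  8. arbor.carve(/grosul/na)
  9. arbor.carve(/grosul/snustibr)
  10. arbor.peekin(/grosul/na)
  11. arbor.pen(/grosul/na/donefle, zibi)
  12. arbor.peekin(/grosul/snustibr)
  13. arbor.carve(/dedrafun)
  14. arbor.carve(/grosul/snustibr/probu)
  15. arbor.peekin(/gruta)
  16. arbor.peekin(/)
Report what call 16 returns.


Calling arbor.carve(p: /flu), giving ok.
Using arbor.expunge(p: /flu), and get ok.
I run arbor.carve(p: /grosul), which returns ok.
Then arbor.pen(p: /grosul/zas, c: smoji), and see created.
I invoke arbor.expunge(p: /grosul), and see ToolError: not empty.
I try arbor.pen(p: /segix, c: kopre_am), which returns created.
I run arbor.carve(p: /gruta), and observe ok.
I call arbor.carve(p: /grosul/na), → ok.
Invoking arbor.carve(p: /grosul/snustibr), which returns ok.
I call arbor.peekin(p: /grosul/na), — result: [].
Next I call arbor.pen(p: /grosul/na/donefle, c: zibi), — result: created.
I try arbor.peekin(p: /grosul/snustibr), yielding [].
Now I run arbor.carve(p: /dedrafun), → ok.
Now I run arbor.carve(p: /grosul/snustibr/probu): ok.
Now I run arbor.peekin(p: /gruta), and get [].
Next I call arbor.peekin(p: /), which returns [dedrafun/, grosul/, gruta/, segix].

Answer: [dedrafun/, grosul/, gruta/, segix]


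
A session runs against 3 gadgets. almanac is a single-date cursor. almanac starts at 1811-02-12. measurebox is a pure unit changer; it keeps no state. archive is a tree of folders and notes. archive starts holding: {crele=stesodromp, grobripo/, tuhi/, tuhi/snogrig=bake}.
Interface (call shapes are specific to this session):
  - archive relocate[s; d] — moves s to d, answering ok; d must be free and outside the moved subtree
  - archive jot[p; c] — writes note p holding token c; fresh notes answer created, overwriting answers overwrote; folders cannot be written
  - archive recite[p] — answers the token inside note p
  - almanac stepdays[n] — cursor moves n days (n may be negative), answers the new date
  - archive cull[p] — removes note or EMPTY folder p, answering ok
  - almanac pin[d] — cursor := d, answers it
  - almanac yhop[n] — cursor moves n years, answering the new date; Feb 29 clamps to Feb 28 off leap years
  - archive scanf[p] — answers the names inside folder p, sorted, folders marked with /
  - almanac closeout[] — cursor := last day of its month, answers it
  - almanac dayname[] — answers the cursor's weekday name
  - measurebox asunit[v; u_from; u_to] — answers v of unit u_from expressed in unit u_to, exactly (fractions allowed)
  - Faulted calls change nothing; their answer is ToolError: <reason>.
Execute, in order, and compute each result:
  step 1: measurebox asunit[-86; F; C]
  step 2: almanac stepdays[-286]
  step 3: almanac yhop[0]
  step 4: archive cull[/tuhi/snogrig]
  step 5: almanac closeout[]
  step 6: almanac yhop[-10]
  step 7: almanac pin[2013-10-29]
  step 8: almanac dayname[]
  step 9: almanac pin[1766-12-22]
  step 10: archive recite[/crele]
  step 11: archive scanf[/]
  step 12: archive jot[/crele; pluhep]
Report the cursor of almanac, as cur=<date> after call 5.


Answer: cur=1810-05-31

Derivation:
> measurebox asunit v='-86' u_from='F' u_to='C'
:: -590/9
> almanac stepdays n='-286'
:: 1810-05-02
> almanac yhop n='0'
:: 1810-05-02
> archive cull p='/tuhi/snogrig'
:: ok
> almanac closeout
:: 1810-05-31
> almanac yhop n='-10'
:: 1800-05-31
> almanac pin d='2013-10-29'
:: 2013-10-29
> almanac dayname
:: Tuesday
> almanac pin d='1766-12-22'
:: 1766-12-22
> archive recite p='/crele'
:: stesodromp
> archive scanf p='/'
:: [crele, grobripo/, tuhi/]
> archive jot p='/crele' c='pluhep'
:: overwrote


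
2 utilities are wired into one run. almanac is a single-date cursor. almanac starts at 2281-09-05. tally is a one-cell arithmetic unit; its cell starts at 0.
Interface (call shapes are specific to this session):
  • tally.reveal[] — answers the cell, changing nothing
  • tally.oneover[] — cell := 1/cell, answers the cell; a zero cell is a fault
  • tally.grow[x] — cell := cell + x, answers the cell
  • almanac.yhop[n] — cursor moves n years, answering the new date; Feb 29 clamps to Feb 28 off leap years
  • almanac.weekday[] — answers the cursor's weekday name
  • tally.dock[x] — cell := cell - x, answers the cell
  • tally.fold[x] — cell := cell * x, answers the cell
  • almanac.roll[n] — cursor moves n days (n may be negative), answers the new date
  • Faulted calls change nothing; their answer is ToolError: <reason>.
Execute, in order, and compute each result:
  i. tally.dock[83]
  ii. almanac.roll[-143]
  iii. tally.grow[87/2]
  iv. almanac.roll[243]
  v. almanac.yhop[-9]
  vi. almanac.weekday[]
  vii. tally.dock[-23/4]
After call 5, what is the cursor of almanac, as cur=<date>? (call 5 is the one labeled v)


Step: dock[x: 83]
Result: -83
Step: roll[n: -143]
Result: 2281-04-15
Step: grow[x: 87/2]
Result: -79/2
Step: roll[n: 243]
Result: 2281-12-14
Step: yhop[n: -9]
Result: 2272-12-14
Step: weekday[]
Result: Saturday
Step: dock[x: -23/4]
Result: -135/4

Answer: cur=2272-12-14


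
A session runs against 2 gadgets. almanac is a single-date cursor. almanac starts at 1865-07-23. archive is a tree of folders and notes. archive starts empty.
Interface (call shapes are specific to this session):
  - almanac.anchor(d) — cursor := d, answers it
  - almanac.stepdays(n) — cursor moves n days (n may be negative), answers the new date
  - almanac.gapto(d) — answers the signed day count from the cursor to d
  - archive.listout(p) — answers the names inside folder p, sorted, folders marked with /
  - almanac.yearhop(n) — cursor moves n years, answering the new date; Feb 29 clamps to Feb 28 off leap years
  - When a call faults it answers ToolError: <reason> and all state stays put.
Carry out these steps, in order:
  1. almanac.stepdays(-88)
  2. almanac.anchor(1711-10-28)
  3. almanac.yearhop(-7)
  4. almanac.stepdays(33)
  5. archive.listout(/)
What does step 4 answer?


Answer: 1704-11-30

Derivation:
-> stepdays(n→-88)
<- 1865-04-26
-> anchor(d→1711-10-28)
<- 1711-10-28
-> yearhop(n→-7)
<- 1704-10-28
-> stepdays(n→33)
<- 1704-11-30
-> listout(p→/)
<- []


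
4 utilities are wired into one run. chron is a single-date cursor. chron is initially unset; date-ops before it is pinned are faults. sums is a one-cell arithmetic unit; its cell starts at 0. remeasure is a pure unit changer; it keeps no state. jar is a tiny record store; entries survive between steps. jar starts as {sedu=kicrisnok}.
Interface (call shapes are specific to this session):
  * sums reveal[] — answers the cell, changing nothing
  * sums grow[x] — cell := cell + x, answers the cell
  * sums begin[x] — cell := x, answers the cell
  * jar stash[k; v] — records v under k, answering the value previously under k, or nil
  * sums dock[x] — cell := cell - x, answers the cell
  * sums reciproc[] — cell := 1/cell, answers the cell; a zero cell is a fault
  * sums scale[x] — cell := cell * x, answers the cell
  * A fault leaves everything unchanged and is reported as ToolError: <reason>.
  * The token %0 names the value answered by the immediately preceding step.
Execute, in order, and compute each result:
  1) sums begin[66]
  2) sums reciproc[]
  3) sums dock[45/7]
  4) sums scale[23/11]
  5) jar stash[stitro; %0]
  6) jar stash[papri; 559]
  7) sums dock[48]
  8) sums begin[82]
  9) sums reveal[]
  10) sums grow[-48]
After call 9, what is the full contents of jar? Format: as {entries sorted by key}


Answer: {papri=559, sedu=kicrisnok, stitro=-68149/5082}

Derivation:
// sums begin(66) ~> 66
// sums reciproc() ~> 1/66
// sums dock(45/7) ~> -2963/462
// sums scale(23/11) ~> -68149/5082
// jar stash(stitro, %0) ~> nil
// jar stash(papri, 559) ~> nil
// sums dock(48) ~> -312085/5082
// sums begin(82) ~> 82
// sums reveal() ~> 82
// sums grow(-48) ~> 34
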